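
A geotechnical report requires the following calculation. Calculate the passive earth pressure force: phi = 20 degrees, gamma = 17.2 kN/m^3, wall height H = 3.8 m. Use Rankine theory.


Compute passive earth pressure coefficient:
Kp = tan^2(45 + phi/2) = tan^2(55.0) = 2.039607
Compute passive force:
Pp = 0.5 * Kp * gamma * H^2
Pp = 0.5 * 2.039607 * 17.2 * 3.8^2
Pp = 253.29 kN/m


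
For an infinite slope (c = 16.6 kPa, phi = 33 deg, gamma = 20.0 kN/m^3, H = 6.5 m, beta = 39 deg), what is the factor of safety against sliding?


Result: 1.063

Derivation:
Using Fs = c / (gamma*H*sin(beta)*cos(beta)) + tan(phi)/tan(beta)
Cohesion contribution = 16.6 / (20.0*6.5*sin(39)*cos(39))
Cohesion contribution = 0.26109
Friction contribution = tan(33)/tan(39) = 0.801952
Fs = 0.26109 + 0.801952
Fs = 1.063


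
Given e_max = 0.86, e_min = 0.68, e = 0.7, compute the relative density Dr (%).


Result: 88.89 %

Derivation:
Using Dr = (e_max - e) / (e_max - e_min) * 100
e_max - e = 0.86 - 0.7 = 0.16
e_max - e_min = 0.86 - 0.68 = 0.18
Dr = 0.16 / 0.18 * 100
Dr = 88.89 %


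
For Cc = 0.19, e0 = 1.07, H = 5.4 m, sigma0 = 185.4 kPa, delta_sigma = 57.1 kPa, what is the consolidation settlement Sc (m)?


Result: 0.0578 m

Derivation:
Using Sc = Cc * H / (1 + e0) * log10((sigma0 + delta_sigma) / sigma0)
Stress ratio = (185.4 + 57.1) / 185.4 = 1.30798
log10(1.30798) = 0.116602
Cc * H / (1 + e0) = 0.19 * 5.4 / (1 + 1.07) = 0.495652
Sc = 0.495652 * 0.116602
Sc = 0.0578 m


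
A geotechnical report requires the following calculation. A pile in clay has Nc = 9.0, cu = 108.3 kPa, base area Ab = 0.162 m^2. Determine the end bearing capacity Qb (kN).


Using Qb = Nc * cu * Ab
Qb = 9.0 * 108.3 * 0.162
Qb = 157.9 kN


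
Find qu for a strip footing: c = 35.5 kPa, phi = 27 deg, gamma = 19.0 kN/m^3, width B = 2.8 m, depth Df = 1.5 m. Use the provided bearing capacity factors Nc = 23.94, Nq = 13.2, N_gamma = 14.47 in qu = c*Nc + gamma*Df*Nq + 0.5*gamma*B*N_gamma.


Result: 1610.97 kPa

Derivation:
Compute qu = c*Nc + gamma*Df*Nq + 0.5*gamma*B*N_gamma
Term 1: 35.5 * 23.94 = 849.87
Term 2: 19.0 * 1.5 * 13.2 = 376.2
Term 3: 0.5 * 19.0 * 2.8 * 14.47 = 384.902
qu = 849.87 + 376.2 + 384.902
qu = 1610.97 kPa


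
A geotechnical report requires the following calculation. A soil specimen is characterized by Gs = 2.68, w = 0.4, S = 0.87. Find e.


Using the relation e = Gs * w / S
e = 2.68 * 0.4 / 0.87
e = 1.2322


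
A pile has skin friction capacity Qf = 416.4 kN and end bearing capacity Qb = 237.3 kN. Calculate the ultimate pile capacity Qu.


Using Qu = Qf + Qb
Qu = 416.4 + 237.3
Qu = 653.7 kN


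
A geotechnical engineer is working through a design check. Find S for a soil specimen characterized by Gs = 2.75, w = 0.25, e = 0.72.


Using S = Gs * w / e
S = 2.75 * 0.25 / 0.72
S = 0.9549


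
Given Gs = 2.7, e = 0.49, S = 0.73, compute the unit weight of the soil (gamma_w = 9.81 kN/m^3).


Using gamma = gamma_w * (Gs + S*e) / (1 + e)
Numerator: Gs + S*e = 2.7 + 0.73*0.49 = 3.0577
Denominator: 1 + e = 1 + 0.49 = 1.49
gamma = 9.81 * 3.0577 / 1.49
gamma = 20.132 kN/m^3


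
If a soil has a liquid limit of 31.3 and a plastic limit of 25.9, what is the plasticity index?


Using PI = LL - PL
PI = 31.3 - 25.9
PI = 5.4


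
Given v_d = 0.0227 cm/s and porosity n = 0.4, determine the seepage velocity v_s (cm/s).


Using v_s = v_d / n
v_s = 0.0227 / 0.4
v_s = 0.05675 cm/s


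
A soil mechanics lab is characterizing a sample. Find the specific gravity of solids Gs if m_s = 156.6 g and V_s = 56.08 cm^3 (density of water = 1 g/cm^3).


Using Gs = m_s / (V_s * rho_w)
Since rho_w = 1 g/cm^3:
Gs = 156.6 / 56.08
Gs = 2.792


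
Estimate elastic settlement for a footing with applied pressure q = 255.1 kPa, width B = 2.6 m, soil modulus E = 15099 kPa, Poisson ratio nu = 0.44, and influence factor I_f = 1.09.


Result: 38.611 mm

Derivation:
Using Se = q * B * (1 - nu^2) * I_f / E
1 - nu^2 = 1 - 0.44^2 = 0.8064
Se = 255.1 * 2.6 * 0.8064 * 1.09 / 15099
Se = 0.038611 m
Convert to mm: Se = 0.038611 * 1000 = 38.611 mm


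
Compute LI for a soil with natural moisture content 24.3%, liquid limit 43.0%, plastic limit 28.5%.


First compute the plasticity index:
PI = LL - PL = 43.0 - 28.5 = 14.5
Then compute the liquidity index:
LI = (w - PL) / PI
LI = (24.3 - 28.5) / 14.5
LI = -0.29


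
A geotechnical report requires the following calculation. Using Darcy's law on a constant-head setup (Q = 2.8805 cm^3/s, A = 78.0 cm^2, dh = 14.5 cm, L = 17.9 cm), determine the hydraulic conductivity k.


Result: 0.045589 cm/s

Derivation:
Compute hydraulic gradient:
i = dh / L = 14.5 / 17.9 = 0.810056
Then apply Darcy's law:
k = Q / (A * i)
k = 2.8805 / (78.0 * 0.810056)
k = 2.8805 / 63.1844
k = 0.045589 cm/s


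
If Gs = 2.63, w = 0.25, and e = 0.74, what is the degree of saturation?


Using S = Gs * w / e
S = 2.63 * 0.25 / 0.74
S = 0.8885


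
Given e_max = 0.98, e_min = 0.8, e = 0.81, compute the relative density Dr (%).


Result: 94.44 %

Derivation:
Using Dr = (e_max - e) / (e_max - e_min) * 100
e_max - e = 0.98 - 0.81 = 0.17
e_max - e_min = 0.98 - 0.8 = 0.18
Dr = 0.17 / 0.18 * 100
Dr = 94.44 %


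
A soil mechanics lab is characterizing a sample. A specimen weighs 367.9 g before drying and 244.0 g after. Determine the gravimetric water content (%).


Using w = (m_wet - m_dry) / m_dry * 100
m_wet - m_dry = 367.9 - 244.0 = 123.9 g
w = 123.9 / 244.0 * 100
w = 50.78 %


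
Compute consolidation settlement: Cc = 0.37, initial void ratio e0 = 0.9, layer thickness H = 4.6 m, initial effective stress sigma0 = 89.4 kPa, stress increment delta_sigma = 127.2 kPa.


Using Sc = Cc * H / (1 + e0) * log10((sigma0 + delta_sigma) / sigma0)
Stress ratio = (89.4 + 127.2) / 89.4 = 2.42282
log10(2.42282) = 0.384321
Cc * H / (1 + e0) = 0.37 * 4.6 / (1 + 0.9) = 0.895789
Sc = 0.895789 * 0.384321
Sc = 0.3443 m


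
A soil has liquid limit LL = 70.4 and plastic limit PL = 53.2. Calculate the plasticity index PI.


Result: 17.2

Derivation:
Using PI = LL - PL
PI = 70.4 - 53.2
PI = 17.2


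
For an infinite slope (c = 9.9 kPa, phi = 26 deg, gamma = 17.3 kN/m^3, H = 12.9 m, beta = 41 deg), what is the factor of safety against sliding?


Result: 0.651

Derivation:
Using Fs = c / (gamma*H*sin(beta)*cos(beta)) + tan(phi)/tan(beta)
Cohesion contribution = 9.9 / (17.3*12.9*sin(41)*cos(41))
Cohesion contribution = 0.0895935
Friction contribution = tan(26)/tan(41) = 0.561072
Fs = 0.0895935 + 0.561072
Fs = 0.651


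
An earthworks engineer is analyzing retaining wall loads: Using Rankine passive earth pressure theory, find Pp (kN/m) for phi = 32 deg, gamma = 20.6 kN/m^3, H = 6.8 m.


Compute passive earth pressure coefficient:
Kp = tan^2(45 + phi/2) = tan^2(61.0) = 3.254588
Compute passive force:
Pp = 0.5 * Kp * gamma * H^2
Pp = 0.5 * 3.254588 * 20.6 * 6.8^2
Pp = 1550.07 kN/m


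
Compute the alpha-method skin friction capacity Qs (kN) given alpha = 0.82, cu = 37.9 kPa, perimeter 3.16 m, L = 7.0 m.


Result: 687.45 kN

Derivation:
Using Qs = alpha * cu * perimeter * L
Qs = 0.82 * 37.9 * 3.16 * 7.0
Qs = 687.45 kN


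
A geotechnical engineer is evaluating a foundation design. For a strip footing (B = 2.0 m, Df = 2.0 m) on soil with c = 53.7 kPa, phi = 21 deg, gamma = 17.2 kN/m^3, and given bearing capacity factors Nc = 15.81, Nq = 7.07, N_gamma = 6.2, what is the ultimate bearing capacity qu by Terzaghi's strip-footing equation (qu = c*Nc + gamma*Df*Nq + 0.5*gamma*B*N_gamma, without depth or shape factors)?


Result: 1198.85 kPa

Derivation:
Compute qu = c*Nc + gamma*Df*Nq + 0.5*gamma*B*N_gamma
Term 1: 53.7 * 15.81 = 848.997
Term 2: 17.2 * 2.0 * 7.07 = 243.208
Term 3: 0.5 * 17.2 * 2.0 * 6.2 = 106.64
qu = 848.997 + 243.208 + 106.64
qu = 1198.85 kPa


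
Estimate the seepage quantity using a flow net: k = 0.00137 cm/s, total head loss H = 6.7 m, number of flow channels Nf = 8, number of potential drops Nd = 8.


Convert k to m/s for unit consistency with H:
k = 0.00137 cm/s = 0.00137 / 100 m/s = 1.37e-05 m/s
Using q = k * H * Nf / Nd
Nf / Nd = 8 / 8 = 1.0
q = 1.37e-05 * 6.7 * 1.0
q = 9.179e-05 m^3/s per m


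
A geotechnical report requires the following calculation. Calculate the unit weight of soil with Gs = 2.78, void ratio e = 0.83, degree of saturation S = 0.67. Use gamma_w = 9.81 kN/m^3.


Using gamma = gamma_w * (Gs + S*e) / (1 + e)
Numerator: Gs + S*e = 2.78 + 0.67*0.83 = 3.3361
Denominator: 1 + e = 1 + 0.83 = 1.83
gamma = 9.81 * 3.3361 / 1.83
gamma = 17.884 kN/m^3


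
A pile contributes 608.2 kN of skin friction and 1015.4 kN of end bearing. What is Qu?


Result: 1623.6 kN

Derivation:
Using Qu = Qf + Qb
Qu = 608.2 + 1015.4
Qu = 1623.6 kN


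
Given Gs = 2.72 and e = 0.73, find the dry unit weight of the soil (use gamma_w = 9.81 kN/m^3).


Using gamma_d = Gs * gamma_w / (1 + e)
gamma_d = 2.72 * 9.81 / (1 + 0.73)
gamma_d = 2.72 * 9.81 / 1.73
gamma_d = 15.424 kN/m^3


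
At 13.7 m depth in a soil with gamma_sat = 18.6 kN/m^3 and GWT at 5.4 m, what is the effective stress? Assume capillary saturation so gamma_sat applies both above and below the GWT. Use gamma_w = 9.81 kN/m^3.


Total stress = gamma_sat * depth
sigma = 18.6 * 13.7 = 254.82 kPa
Pore water pressure u = gamma_w * (depth - d_wt)
u = 9.81 * (13.7 - 5.4) = 81.423 kPa
Effective stress = sigma - u
sigma' = 254.82 - 81.423 = 173.4 kPa


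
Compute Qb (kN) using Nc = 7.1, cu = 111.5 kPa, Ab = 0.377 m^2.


Result: 298.45 kN

Derivation:
Using Qb = Nc * cu * Ab
Qb = 7.1 * 111.5 * 0.377
Qb = 298.45 kN


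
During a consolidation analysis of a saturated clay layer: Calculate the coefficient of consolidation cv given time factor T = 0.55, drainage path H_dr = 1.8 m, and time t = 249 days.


Using cv = T * H_dr^2 / t
H_dr^2 = 1.8^2 = 3.24
cv = 0.55 * 3.24 / 249
cv = 0.00716 m^2/day


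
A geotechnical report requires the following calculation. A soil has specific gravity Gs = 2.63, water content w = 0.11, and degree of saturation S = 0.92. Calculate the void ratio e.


Result: 0.3145

Derivation:
Using the relation e = Gs * w / S
e = 2.63 * 0.11 / 0.92
e = 0.3145


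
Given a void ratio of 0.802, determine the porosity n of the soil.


Using the relation n = e / (1 + e)
n = 0.802 / (1 + 0.802)
n = 0.802 / 1.802
n = 0.4451


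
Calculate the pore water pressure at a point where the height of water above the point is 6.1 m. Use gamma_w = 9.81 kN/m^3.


Using u = gamma_w * h_w
u = 9.81 * 6.1
u = 59.84 kPa


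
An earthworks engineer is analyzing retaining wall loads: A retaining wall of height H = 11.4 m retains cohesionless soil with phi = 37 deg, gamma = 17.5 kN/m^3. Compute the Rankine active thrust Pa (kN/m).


Compute active earth pressure coefficient:
Ka = tan^2(45 - phi/2) = tan^2(26.5) = 0.248584
Compute active force:
Pa = 0.5 * Ka * gamma * H^2
Pa = 0.5 * 0.248584 * 17.5 * 11.4^2
Pa = 282.68 kN/m


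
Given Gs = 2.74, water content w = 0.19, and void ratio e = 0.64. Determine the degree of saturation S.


Result: 0.8134

Derivation:
Using S = Gs * w / e
S = 2.74 * 0.19 / 0.64
S = 0.8134


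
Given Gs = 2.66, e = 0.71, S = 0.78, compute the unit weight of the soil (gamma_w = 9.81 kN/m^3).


Using gamma = gamma_w * (Gs + S*e) / (1 + e)
Numerator: Gs + S*e = 2.66 + 0.78*0.71 = 3.2138
Denominator: 1 + e = 1 + 0.71 = 1.71
gamma = 9.81 * 3.2138 / 1.71
gamma = 18.437 kN/m^3


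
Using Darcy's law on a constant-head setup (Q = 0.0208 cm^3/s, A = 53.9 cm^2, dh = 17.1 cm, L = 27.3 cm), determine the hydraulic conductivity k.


Compute hydraulic gradient:
i = dh / L = 17.1 / 27.3 = 0.626374
Then apply Darcy's law:
k = Q / (A * i)
k = 0.0208 / (53.9 * 0.626374)
k = 0.0208 / 33.7615
k = 0.000616 cm/s


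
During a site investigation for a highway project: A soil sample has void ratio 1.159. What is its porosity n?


Using the relation n = e / (1 + e)
n = 1.159 / (1 + 1.159)
n = 1.159 / 2.159
n = 0.5368


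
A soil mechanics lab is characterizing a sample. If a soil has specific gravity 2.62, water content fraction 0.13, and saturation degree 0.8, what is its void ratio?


Result: 0.4258

Derivation:
Using the relation e = Gs * w / S
e = 2.62 * 0.13 / 0.8
e = 0.4258


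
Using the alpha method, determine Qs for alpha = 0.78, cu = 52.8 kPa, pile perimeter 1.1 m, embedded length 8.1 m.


Using Qs = alpha * cu * perimeter * L
Qs = 0.78 * 52.8 * 1.1 * 8.1
Qs = 366.95 kN


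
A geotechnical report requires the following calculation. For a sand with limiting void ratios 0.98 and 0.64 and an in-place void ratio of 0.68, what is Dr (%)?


Result: 88.24 %

Derivation:
Using Dr = (e_max - e) / (e_max - e_min) * 100
e_max - e = 0.98 - 0.68 = 0.3
e_max - e_min = 0.98 - 0.64 = 0.34
Dr = 0.3 / 0.34 * 100
Dr = 88.24 %


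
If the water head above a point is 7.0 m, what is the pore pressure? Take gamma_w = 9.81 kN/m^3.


Using u = gamma_w * h_w
u = 9.81 * 7.0
u = 68.67 kPa


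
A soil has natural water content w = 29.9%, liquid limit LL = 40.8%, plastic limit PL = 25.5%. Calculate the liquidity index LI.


First compute the plasticity index:
PI = LL - PL = 40.8 - 25.5 = 15.3
Then compute the liquidity index:
LI = (w - PL) / PI
LI = (29.9 - 25.5) / 15.3
LI = 0.288


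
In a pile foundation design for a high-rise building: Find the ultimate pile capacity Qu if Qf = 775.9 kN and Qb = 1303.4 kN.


Using Qu = Qf + Qb
Qu = 775.9 + 1303.4
Qu = 2079.3 kN


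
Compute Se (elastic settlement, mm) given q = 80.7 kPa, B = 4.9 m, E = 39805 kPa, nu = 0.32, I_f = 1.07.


Using Se = q * B * (1 - nu^2) * I_f / E
1 - nu^2 = 1 - 0.32^2 = 0.8976
Se = 80.7 * 4.9 * 0.8976 * 1.07 / 39805
Se = 0.009541 m
Convert to mm: Se = 0.009541 * 1000 = 9.541 mm


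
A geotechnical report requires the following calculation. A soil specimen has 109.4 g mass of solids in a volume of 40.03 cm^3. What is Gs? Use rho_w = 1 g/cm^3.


Result: 2.733

Derivation:
Using Gs = m_s / (V_s * rho_w)
Since rho_w = 1 g/cm^3:
Gs = 109.4 / 40.03
Gs = 2.733


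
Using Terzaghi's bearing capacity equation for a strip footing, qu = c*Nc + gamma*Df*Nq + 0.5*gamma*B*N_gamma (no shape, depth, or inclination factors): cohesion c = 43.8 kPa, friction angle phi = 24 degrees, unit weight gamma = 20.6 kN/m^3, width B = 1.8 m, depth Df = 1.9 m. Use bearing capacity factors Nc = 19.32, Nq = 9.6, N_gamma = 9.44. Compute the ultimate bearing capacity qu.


Compute qu = c*Nc + gamma*Df*Nq + 0.5*gamma*B*N_gamma
Term 1: 43.8 * 19.32 = 846.216
Term 2: 20.6 * 1.9 * 9.6 = 375.744
Term 3: 0.5 * 20.6 * 1.8 * 9.44 = 175.0176
qu = 846.216 + 375.744 + 175.0176
qu = 1396.98 kPa


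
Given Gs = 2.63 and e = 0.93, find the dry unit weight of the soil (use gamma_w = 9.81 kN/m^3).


Result: 13.368 kN/m^3

Derivation:
Using gamma_d = Gs * gamma_w / (1 + e)
gamma_d = 2.63 * 9.81 / (1 + 0.93)
gamma_d = 2.63 * 9.81 / 1.93
gamma_d = 13.368 kN/m^3


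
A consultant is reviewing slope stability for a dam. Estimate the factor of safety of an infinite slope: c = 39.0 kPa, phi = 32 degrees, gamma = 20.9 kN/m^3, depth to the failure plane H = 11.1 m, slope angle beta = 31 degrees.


Result: 1.421

Derivation:
Using Fs = c / (gamma*H*sin(beta)*cos(beta)) + tan(phi)/tan(beta)
Cohesion contribution = 39.0 / (20.9*11.1*sin(31)*cos(31))
Cohesion contribution = 0.380794
Friction contribution = tan(32)/tan(31) = 1.03996
Fs = 0.380794 + 1.03996
Fs = 1.421


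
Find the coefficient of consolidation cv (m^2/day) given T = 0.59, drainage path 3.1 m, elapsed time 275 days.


Using cv = T * H_dr^2 / t
H_dr^2 = 3.1^2 = 9.61
cv = 0.59 * 9.61 / 275
cv = 0.02062 m^2/day


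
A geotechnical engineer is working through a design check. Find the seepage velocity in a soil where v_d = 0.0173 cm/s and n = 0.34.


Result: 0.05088 cm/s

Derivation:
Using v_s = v_d / n
v_s = 0.0173 / 0.34
v_s = 0.05088 cm/s


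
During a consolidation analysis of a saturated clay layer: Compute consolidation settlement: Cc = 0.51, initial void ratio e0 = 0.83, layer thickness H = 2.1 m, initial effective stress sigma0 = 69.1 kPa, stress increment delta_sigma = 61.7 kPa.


Result: 0.1622 m

Derivation:
Using Sc = Cc * H / (1 + e0) * log10((sigma0 + delta_sigma) / sigma0)
Stress ratio = (69.1 + 61.7) / 69.1 = 1.89291
log10(1.89291) = 0.27713
Cc * H / (1 + e0) = 0.51 * 2.1 / (1 + 0.83) = 0.585246
Sc = 0.585246 * 0.27713
Sc = 0.1622 m


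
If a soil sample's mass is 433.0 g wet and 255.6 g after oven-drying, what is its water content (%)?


Using w = (m_wet - m_dry) / m_dry * 100
m_wet - m_dry = 433.0 - 255.6 = 177.4 g
w = 177.4 / 255.6 * 100
w = 69.41 %


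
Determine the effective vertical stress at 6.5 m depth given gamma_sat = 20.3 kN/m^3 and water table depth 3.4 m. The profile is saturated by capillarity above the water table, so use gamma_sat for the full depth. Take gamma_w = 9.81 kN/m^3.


Result: 101.54 kPa

Derivation:
Total stress = gamma_sat * depth
sigma = 20.3 * 6.5 = 131.95 kPa
Pore water pressure u = gamma_w * (depth - d_wt)
u = 9.81 * (6.5 - 3.4) = 30.411 kPa
Effective stress = sigma - u
sigma' = 131.95 - 30.411 = 101.54 kPa


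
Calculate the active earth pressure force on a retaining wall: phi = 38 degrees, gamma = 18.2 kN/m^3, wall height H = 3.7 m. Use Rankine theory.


Result: 29.64 kN/m

Derivation:
Compute active earth pressure coefficient:
Ka = tan^2(45 - phi/2) = tan^2(26.0) = 0.237883
Compute active force:
Pa = 0.5 * Ka * gamma * H^2
Pa = 0.5 * 0.237883 * 18.2 * 3.7^2
Pa = 29.64 kN/m


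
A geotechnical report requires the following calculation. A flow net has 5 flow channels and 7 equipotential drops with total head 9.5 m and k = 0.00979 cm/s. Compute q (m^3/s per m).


Convert k to m/s for unit consistency with H:
k = 0.00979 cm/s = 0.00979 / 100 m/s = 9.79e-05 m/s
Using q = k * H * Nf / Nd
Nf / Nd = 5 / 7 = 0.7143
q = 9.79e-05 * 9.5 * 0.7143
q = 0.0006643 m^3/s per m


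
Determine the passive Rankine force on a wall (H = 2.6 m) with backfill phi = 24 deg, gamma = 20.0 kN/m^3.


Compute passive earth pressure coefficient:
Kp = tan^2(45 + phi/2) = tan^2(57.0) = 2.371184
Compute passive force:
Pp = 0.5 * Kp * gamma * H^2
Pp = 0.5 * 2.371184 * 20.0 * 2.6^2
Pp = 160.29 kN/m


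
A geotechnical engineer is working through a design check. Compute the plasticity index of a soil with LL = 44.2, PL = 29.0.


Using PI = LL - PL
PI = 44.2 - 29.0
PI = 15.2


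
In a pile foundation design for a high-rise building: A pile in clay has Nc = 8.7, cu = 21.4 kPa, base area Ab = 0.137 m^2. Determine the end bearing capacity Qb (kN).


Using Qb = Nc * cu * Ab
Qb = 8.7 * 21.4 * 0.137
Qb = 25.51 kN


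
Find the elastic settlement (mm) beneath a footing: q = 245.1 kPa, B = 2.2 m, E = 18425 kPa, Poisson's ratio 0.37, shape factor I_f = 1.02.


Using Se = q * B * (1 - nu^2) * I_f / E
1 - nu^2 = 1 - 0.37^2 = 0.8631
Se = 245.1 * 2.2 * 0.8631 * 1.02 / 18425
Se = 0.025764 m
Convert to mm: Se = 0.025764 * 1000 = 25.764 mm


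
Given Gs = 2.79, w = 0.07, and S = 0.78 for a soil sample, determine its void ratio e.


Result: 0.2504

Derivation:
Using the relation e = Gs * w / S
e = 2.79 * 0.07 / 0.78
e = 0.2504


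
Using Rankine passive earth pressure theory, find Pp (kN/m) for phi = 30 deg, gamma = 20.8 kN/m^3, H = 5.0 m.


Compute passive earth pressure coefficient:
Kp = tan^2(45 + phi/2) = tan^2(60.0) = 3
Compute passive force:
Pp = 0.5 * Kp * gamma * H^2
Pp = 0.5 * 3 * 20.8 * 5.0^2
Pp = 780.0 kN/m


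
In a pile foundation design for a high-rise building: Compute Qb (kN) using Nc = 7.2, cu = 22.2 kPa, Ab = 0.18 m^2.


Result: 28.77 kN

Derivation:
Using Qb = Nc * cu * Ab
Qb = 7.2 * 22.2 * 0.18
Qb = 28.77 kN


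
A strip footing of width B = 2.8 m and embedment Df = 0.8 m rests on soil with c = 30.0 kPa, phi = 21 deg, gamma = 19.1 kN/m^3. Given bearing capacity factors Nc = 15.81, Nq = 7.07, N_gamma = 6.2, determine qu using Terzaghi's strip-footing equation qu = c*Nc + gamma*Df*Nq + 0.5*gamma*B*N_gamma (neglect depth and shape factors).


Compute qu = c*Nc + gamma*Df*Nq + 0.5*gamma*B*N_gamma
Term 1: 30.0 * 15.81 = 474.3
Term 2: 19.1 * 0.8 * 7.07 = 108.0296
Term 3: 0.5 * 19.1 * 2.8 * 6.2 = 165.788
qu = 474.3 + 108.0296 + 165.788
qu = 748.12 kPa


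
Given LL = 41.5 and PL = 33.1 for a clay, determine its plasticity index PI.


Result: 8.4

Derivation:
Using PI = LL - PL
PI = 41.5 - 33.1
PI = 8.4


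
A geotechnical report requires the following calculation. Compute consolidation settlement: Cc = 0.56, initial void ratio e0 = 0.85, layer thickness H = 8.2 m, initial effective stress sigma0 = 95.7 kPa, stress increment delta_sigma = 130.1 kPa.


Using Sc = Cc * H / (1 + e0) * log10((sigma0 + delta_sigma) / sigma0)
Stress ratio = (95.7 + 130.1) / 95.7 = 2.35946
log10(2.35946) = 0.372812
Cc * H / (1 + e0) = 0.56 * 8.2 / (1 + 0.85) = 2.48216
Sc = 2.48216 * 0.372812
Sc = 0.9254 m


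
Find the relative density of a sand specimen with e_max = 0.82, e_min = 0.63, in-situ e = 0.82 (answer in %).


Using Dr = (e_max - e) / (e_max - e_min) * 100
e_max - e = 0.82 - 0.82 = 0.0
e_max - e_min = 0.82 - 0.63 = 0.19
Dr = 0.0 / 0.19 * 100
Dr = 0.0 %


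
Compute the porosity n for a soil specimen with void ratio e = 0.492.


Using the relation n = e / (1 + e)
n = 0.492 / (1 + 0.492)
n = 0.492 / 1.492
n = 0.3298


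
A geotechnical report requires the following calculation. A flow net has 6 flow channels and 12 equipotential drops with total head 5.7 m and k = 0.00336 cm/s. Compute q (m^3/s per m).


Result: 9.576e-05 m^3/s per m

Derivation:
Convert k to m/s for unit consistency with H:
k = 0.00336 cm/s = 0.00336 / 100 m/s = 3.36e-05 m/s
Using q = k * H * Nf / Nd
Nf / Nd = 6 / 12 = 0.5
q = 3.36e-05 * 5.7 * 0.5
q = 9.576e-05 m^3/s per m


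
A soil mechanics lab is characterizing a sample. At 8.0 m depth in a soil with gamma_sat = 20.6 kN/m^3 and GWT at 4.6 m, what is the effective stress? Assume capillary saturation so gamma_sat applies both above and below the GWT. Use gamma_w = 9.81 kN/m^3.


Result: 131.45 kPa

Derivation:
Total stress = gamma_sat * depth
sigma = 20.6 * 8.0 = 164.8 kPa
Pore water pressure u = gamma_w * (depth - d_wt)
u = 9.81 * (8.0 - 4.6) = 33.354 kPa
Effective stress = sigma - u
sigma' = 164.8 - 33.354 = 131.45 kPa


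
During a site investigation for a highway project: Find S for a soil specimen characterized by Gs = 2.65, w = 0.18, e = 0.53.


Result: 0.9

Derivation:
Using S = Gs * w / e
S = 2.65 * 0.18 / 0.53
S = 0.9


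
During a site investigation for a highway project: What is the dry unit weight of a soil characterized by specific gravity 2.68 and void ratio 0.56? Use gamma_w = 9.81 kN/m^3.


Using gamma_d = Gs * gamma_w / (1 + e)
gamma_d = 2.68 * 9.81 / (1 + 0.56)
gamma_d = 2.68 * 9.81 / 1.56
gamma_d = 16.853 kN/m^3


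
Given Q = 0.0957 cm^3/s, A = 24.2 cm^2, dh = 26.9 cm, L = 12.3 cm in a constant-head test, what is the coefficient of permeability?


Compute hydraulic gradient:
i = dh / L = 26.9 / 12.3 = 2.18699
Then apply Darcy's law:
k = Q / (A * i)
k = 0.0957 / (24.2 * 2.18699)
k = 0.0957 / 52.9252
k = 0.001808 cm/s


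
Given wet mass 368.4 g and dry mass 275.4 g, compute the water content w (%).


Using w = (m_wet - m_dry) / m_dry * 100
m_wet - m_dry = 368.4 - 275.4 = 93.0 g
w = 93.0 / 275.4 * 100
w = 33.77 %


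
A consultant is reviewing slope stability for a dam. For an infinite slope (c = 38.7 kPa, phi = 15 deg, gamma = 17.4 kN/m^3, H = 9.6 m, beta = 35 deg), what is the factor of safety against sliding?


Using Fs = c / (gamma*H*sin(beta)*cos(beta)) + tan(phi)/tan(beta)
Cohesion contribution = 38.7 / (17.4*9.6*sin(35)*cos(35))
Cohesion contribution = 0.4931
Friction contribution = tan(15)/tan(35) = 0.382671
Fs = 0.4931 + 0.382671
Fs = 0.876


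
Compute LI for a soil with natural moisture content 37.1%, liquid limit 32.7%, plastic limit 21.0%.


First compute the plasticity index:
PI = LL - PL = 32.7 - 21.0 = 11.7
Then compute the liquidity index:
LI = (w - PL) / PI
LI = (37.1 - 21.0) / 11.7
LI = 1.376


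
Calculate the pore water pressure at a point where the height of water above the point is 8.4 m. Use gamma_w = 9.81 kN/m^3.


Using u = gamma_w * h_w
u = 9.81 * 8.4
u = 82.4 kPa


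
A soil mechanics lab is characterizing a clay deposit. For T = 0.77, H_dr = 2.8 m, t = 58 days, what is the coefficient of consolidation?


Using cv = T * H_dr^2 / t
H_dr^2 = 2.8^2 = 7.84
cv = 0.77 * 7.84 / 58
cv = 0.10408 m^2/day


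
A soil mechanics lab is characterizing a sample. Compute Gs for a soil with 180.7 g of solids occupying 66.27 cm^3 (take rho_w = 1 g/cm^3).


Using Gs = m_s / (V_s * rho_w)
Since rho_w = 1 g/cm^3:
Gs = 180.7 / 66.27
Gs = 2.727


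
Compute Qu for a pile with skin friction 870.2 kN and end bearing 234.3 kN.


Using Qu = Qf + Qb
Qu = 870.2 + 234.3
Qu = 1104.5 kN


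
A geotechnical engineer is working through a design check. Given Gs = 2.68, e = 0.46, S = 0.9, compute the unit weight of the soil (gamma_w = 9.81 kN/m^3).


Using gamma = gamma_w * (Gs + S*e) / (1 + e)
Numerator: Gs + S*e = 2.68 + 0.9*0.46 = 3.094
Denominator: 1 + e = 1 + 0.46 = 1.46
gamma = 9.81 * 3.094 / 1.46
gamma = 20.789 kN/m^3


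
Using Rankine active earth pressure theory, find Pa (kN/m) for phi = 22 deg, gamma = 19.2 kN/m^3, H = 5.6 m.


Compute active earth pressure coefficient:
Ka = tan^2(45 - phi/2) = tan^2(34.0) = 0.454962
Compute active force:
Pa = 0.5 * Ka * gamma * H^2
Pa = 0.5 * 0.454962 * 19.2 * 5.6^2
Pa = 136.97 kN/m


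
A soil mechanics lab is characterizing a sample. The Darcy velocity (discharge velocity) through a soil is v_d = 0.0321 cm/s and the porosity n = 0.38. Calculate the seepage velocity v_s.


Result: 0.08447 cm/s

Derivation:
Using v_s = v_d / n
v_s = 0.0321 / 0.38
v_s = 0.08447 cm/s


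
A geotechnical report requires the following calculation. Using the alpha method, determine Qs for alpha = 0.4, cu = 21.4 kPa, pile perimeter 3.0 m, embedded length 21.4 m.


Result: 549.55 kN

Derivation:
Using Qs = alpha * cu * perimeter * L
Qs = 0.4 * 21.4 * 3.0 * 21.4
Qs = 549.55 kN


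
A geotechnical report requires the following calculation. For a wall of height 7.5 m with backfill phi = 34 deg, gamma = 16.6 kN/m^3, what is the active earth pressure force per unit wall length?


Compute active earth pressure coefficient:
Ka = tan^2(45 - phi/2) = tan^2(28.0) = 0.282715
Compute active force:
Pa = 0.5 * Ka * gamma * H^2
Pa = 0.5 * 0.282715 * 16.6 * 7.5^2
Pa = 131.99 kN/m


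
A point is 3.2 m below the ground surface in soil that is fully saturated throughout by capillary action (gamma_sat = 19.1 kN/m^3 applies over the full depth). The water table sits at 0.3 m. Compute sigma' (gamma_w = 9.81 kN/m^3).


Total stress = gamma_sat * depth
sigma = 19.1 * 3.2 = 61.12 kPa
Pore water pressure u = gamma_w * (depth - d_wt)
u = 9.81 * (3.2 - 0.3) = 28.449 kPa
Effective stress = sigma - u
sigma' = 61.12 - 28.449 = 32.67 kPa


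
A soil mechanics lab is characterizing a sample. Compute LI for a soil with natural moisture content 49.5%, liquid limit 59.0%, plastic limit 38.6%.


First compute the plasticity index:
PI = LL - PL = 59.0 - 38.6 = 20.4
Then compute the liquidity index:
LI = (w - PL) / PI
LI = (49.5 - 38.6) / 20.4
LI = 0.534


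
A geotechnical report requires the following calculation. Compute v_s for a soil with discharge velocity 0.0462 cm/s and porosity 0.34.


Result: 0.13588 cm/s

Derivation:
Using v_s = v_d / n
v_s = 0.0462 / 0.34
v_s = 0.13588 cm/s


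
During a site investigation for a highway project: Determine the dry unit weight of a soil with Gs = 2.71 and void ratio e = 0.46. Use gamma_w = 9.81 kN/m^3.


Result: 18.209 kN/m^3

Derivation:
Using gamma_d = Gs * gamma_w / (1 + e)
gamma_d = 2.71 * 9.81 / (1 + 0.46)
gamma_d = 2.71 * 9.81 / 1.46
gamma_d = 18.209 kN/m^3


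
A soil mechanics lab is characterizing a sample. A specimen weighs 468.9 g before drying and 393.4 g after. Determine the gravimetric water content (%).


Using w = (m_wet - m_dry) / m_dry * 100
m_wet - m_dry = 468.9 - 393.4 = 75.5 g
w = 75.5 / 393.4 * 100
w = 19.19 %


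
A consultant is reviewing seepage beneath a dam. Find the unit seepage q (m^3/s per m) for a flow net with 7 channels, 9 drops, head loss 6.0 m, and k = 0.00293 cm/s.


Convert k to m/s for unit consistency with H:
k = 0.00293 cm/s = 0.00293 / 100 m/s = 2.93e-05 m/s
Using q = k * H * Nf / Nd
Nf / Nd = 7 / 9 = 0.7778
q = 2.93e-05 * 6.0 * 0.7778
q = 0.0001367 m^3/s per m


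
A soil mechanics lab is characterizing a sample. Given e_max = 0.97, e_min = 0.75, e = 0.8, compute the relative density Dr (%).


Using Dr = (e_max - e) / (e_max - e_min) * 100
e_max - e = 0.97 - 0.8 = 0.17
e_max - e_min = 0.97 - 0.75 = 0.22
Dr = 0.17 / 0.22 * 100
Dr = 77.27 %


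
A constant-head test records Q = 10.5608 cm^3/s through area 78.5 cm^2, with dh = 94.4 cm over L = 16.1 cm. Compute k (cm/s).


Result: 0.022945 cm/s

Derivation:
Compute hydraulic gradient:
i = dh / L = 94.4 / 16.1 = 5.86335
Then apply Darcy's law:
k = Q / (A * i)
k = 10.5608 / (78.5 * 5.86335)
k = 10.5608 / 460.273
k = 0.022945 cm/s


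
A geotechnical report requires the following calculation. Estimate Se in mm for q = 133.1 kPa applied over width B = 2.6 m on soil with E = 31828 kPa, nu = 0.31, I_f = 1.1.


Result: 10.811 mm

Derivation:
Using Se = q * B * (1 - nu^2) * I_f / E
1 - nu^2 = 1 - 0.31^2 = 0.9039
Se = 133.1 * 2.6 * 0.9039 * 1.1 / 31828
Se = 0.010811 m
Convert to mm: Se = 0.010811 * 1000 = 10.811 mm


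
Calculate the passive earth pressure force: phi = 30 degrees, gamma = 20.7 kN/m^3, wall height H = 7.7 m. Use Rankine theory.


Compute passive earth pressure coefficient:
Kp = tan^2(45 + phi/2) = tan^2(60.0) = 3
Compute passive force:
Pp = 0.5 * Kp * gamma * H^2
Pp = 0.5 * 3 * 20.7 * 7.7^2
Pp = 1840.95 kN/m


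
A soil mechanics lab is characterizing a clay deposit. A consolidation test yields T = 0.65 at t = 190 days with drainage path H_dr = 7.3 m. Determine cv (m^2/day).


Result: 0.18231 m^2/day

Derivation:
Using cv = T * H_dr^2 / t
H_dr^2 = 7.3^2 = 53.29
cv = 0.65 * 53.29 / 190
cv = 0.18231 m^2/day


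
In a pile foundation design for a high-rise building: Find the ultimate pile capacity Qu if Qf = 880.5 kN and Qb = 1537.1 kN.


Using Qu = Qf + Qb
Qu = 880.5 + 1537.1
Qu = 2417.6 kN


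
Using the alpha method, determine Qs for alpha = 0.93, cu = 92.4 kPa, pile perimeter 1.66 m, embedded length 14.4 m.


Result: 2054.12 kN

Derivation:
Using Qs = alpha * cu * perimeter * L
Qs = 0.93 * 92.4 * 1.66 * 14.4
Qs = 2054.12 kN


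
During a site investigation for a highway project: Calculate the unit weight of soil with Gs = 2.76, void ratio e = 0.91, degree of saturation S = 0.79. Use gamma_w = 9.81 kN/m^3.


Result: 17.868 kN/m^3

Derivation:
Using gamma = gamma_w * (Gs + S*e) / (1 + e)
Numerator: Gs + S*e = 2.76 + 0.79*0.91 = 3.4789
Denominator: 1 + e = 1 + 0.91 = 1.91
gamma = 9.81 * 3.4789 / 1.91
gamma = 17.868 kN/m^3


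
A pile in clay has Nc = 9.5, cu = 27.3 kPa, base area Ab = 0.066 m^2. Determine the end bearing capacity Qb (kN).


Using Qb = Nc * cu * Ab
Qb = 9.5 * 27.3 * 0.066
Qb = 17.12 kN


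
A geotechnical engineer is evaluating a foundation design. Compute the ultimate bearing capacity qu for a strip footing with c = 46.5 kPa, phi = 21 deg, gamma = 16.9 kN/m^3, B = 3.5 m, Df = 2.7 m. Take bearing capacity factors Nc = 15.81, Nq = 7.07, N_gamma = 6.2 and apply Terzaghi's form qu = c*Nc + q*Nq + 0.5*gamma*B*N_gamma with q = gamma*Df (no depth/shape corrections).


Compute qu = c*Nc + gamma*Df*Nq + 0.5*gamma*B*N_gamma
Term 1: 46.5 * 15.81 = 735.165
Term 2: 16.9 * 2.7 * 7.07 = 322.6041
Term 3: 0.5 * 16.9 * 3.5 * 6.2 = 183.365
qu = 735.165 + 322.6041 + 183.365
qu = 1241.13 kPa


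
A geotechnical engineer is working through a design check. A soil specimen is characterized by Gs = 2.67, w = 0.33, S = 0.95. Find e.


Result: 0.9275

Derivation:
Using the relation e = Gs * w / S
e = 2.67 * 0.33 / 0.95
e = 0.9275


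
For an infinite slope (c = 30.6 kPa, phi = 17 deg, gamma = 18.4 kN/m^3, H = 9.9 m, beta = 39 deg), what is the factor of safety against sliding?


Using Fs = c / (gamma*H*sin(beta)*cos(beta)) + tan(phi)/tan(beta)
Cohesion contribution = 30.6 / (18.4*9.9*sin(39)*cos(39))
Cohesion contribution = 0.343474
Friction contribution = tan(17)/tan(39) = 0.377546
Fs = 0.343474 + 0.377546
Fs = 0.721


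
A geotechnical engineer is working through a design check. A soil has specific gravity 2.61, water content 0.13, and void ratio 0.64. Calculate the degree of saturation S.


Result: 0.5302

Derivation:
Using S = Gs * w / e
S = 2.61 * 0.13 / 0.64
S = 0.5302


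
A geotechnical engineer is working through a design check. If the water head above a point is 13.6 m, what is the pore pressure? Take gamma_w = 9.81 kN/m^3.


Result: 133.42 kPa

Derivation:
Using u = gamma_w * h_w
u = 9.81 * 13.6
u = 133.42 kPa


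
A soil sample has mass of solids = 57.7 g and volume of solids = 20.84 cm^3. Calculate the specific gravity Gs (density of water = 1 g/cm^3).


Using Gs = m_s / (V_s * rho_w)
Since rho_w = 1 g/cm^3:
Gs = 57.7 / 20.84
Gs = 2.769


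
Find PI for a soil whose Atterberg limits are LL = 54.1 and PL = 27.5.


Result: 26.6

Derivation:
Using PI = LL - PL
PI = 54.1 - 27.5
PI = 26.6


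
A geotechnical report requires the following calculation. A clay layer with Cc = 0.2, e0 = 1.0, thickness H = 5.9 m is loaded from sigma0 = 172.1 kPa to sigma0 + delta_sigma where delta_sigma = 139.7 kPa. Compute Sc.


Result: 0.1523 m

Derivation:
Using Sc = Cc * H / (1 + e0) * log10((sigma0 + delta_sigma) / sigma0)
Stress ratio = (172.1 + 139.7) / 172.1 = 1.81174
log10(1.81174) = 0.258095
Cc * H / (1 + e0) = 0.2 * 5.9 / (1 + 1.0) = 0.59
Sc = 0.59 * 0.258095
Sc = 0.1523 m


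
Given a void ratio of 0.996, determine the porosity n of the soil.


Using the relation n = e / (1 + e)
n = 0.996 / (1 + 0.996)
n = 0.996 / 1.996
n = 0.499


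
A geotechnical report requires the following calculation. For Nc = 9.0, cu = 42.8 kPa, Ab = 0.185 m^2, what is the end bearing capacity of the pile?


Using Qb = Nc * cu * Ab
Qb = 9.0 * 42.8 * 0.185
Qb = 71.26 kN


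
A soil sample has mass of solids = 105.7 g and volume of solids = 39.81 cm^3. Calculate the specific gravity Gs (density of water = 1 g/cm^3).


Result: 2.655

Derivation:
Using Gs = m_s / (V_s * rho_w)
Since rho_w = 1 g/cm^3:
Gs = 105.7 / 39.81
Gs = 2.655


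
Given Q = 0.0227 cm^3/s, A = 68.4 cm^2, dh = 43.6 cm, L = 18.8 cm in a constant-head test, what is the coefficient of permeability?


Result: 0.000143 cm/s

Derivation:
Compute hydraulic gradient:
i = dh / L = 43.6 / 18.8 = 2.31915
Then apply Darcy's law:
k = Q / (A * i)
k = 0.0227 / (68.4 * 2.31915)
k = 0.0227 / 158.63
k = 0.000143 cm/s


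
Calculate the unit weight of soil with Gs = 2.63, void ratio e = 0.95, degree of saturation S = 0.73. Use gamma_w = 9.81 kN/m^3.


Using gamma = gamma_w * (Gs + S*e) / (1 + e)
Numerator: Gs + S*e = 2.63 + 0.73*0.95 = 3.3235
Denominator: 1 + e = 1 + 0.95 = 1.95
gamma = 9.81 * 3.3235 / 1.95
gamma = 16.72 kN/m^3


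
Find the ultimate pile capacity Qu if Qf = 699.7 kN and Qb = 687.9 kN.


Result: 1387.6 kN

Derivation:
Using Qu = Qf + Qb
Qu = 699.7 + 687.9
Qu = 1387.6 kN


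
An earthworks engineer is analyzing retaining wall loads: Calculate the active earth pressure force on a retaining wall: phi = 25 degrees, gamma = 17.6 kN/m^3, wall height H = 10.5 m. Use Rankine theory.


Compute active earth pressure coefficient:
Ka = tan^2(45 - phi/2) = tan^2(32.5) = 0.405859
Compute active force:
Pa = 0.5 * Ka * gamma * H^2
Pa = 0.5 * 0.405859 * 17.6 * 10.5^2
Pa = 393.76 kN/m


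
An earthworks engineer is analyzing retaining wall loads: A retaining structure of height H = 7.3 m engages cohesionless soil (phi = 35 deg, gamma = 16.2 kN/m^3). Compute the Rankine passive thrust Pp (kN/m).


Compute passive earth pressure coefficient:
Kp = tan^2(45 + phi/2) = tan^2(62.5) = 3.690172
Compute passive force:
Pp = 0.5 * Kp * gamma * H^2
Pp = 0.5 * 3.690172 * 16.2 * 7.3^2
Pp = 1592.86 kN/m


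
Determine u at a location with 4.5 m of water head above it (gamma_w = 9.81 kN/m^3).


Using u = gamma_w * h_w
u = 9.81 * 4.5
u = 44.15 kPa


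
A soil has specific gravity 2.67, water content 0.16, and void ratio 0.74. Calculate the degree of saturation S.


Using S = Gs * w / e
S = 2.67 * 0.16 / 0.74
S = 0.5773


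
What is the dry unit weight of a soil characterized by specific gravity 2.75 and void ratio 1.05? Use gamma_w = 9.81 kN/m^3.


Result: 13.16 kN/m^3

Derivation:
Using gamma_d = Gs * gamma_w / (1 + e)
gamma_d = 2.75 * 9.81 / (1 + 1.05)
gamma_d = 2.75 * 9.81 / 2.05
gamma_d = 13.16 kN/m^3


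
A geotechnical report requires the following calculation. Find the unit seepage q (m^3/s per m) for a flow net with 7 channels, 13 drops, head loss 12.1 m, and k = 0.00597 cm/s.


Convert k to m/s for unit consistency with H:
k = 0.00597 cm/s = 0.00597 / 100 m/s = 5.97e-05 m/s
Using q = k * H * Nf / Nd
Nf / Nd = 7 / 13 = 0.5385
q = 5.97e-05 * 12.1 * 0.5385
q = 0.000389 m^3/s per m


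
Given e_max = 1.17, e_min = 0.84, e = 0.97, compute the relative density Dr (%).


Result: 60.61 %

Derivation:
Using Dr = (e_max - e) / (e_max - e_min) * 100
e_max - e = 1.17 - 0.97 = 0.2
e_max - e_min = 1.17 - 0.84 = 0.33
Dr = 0.2 / 0.33 * 100
Dr = 60.61 %


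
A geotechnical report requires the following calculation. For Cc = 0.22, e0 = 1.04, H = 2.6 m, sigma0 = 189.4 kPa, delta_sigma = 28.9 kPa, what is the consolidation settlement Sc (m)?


Result: 0.0173 m

Derivation:
Using Sc = Cc * H / (1 + e0) * log10((sigma0 + delta_sigma) / sigma0)
Stress ratio = (189.4 + 28.9) / 189.4 = 1.15259
log10(1.15259) = 0.0616738
Cc * H / (1 + e0) = 0.22 * 2.6 / (1 + 1.04) = 0.280392
Sc = 0.280392 * 0.0616738
Sc = 0.0173 m


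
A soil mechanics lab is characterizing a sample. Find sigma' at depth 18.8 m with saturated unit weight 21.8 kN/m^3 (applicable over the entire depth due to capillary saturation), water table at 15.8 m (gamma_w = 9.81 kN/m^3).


Total stress = gamma_sat * depth
sigma = 21.8 * 18.8 = 409.84 kPa
Pore water pressure u = gamma_w * (depth - d_wt)
u = 9.81 * (18.8 - 15.8) = 29.43 kPa
Effective stress = sigma - u
sigma' = 409.84 - 29.43 = 380.41 kPa


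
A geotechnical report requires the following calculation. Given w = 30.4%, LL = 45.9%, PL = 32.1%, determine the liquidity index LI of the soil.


First compute the plasticity index:
PI = LL - PL = 45.9 - 32.1 = 13.8
Then compute the liquidity index:
LI = (w - PL) / PI
LI = (30.4 - 32.1) / 13.8
LI = -0.123


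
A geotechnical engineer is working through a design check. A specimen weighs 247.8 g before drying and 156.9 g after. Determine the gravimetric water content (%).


Result: 57.93 %

Derivation:
Using w = (m_wet - m_dry) / m_dry * 100
m_wet - m_dry = 247.8 - 156.9 = 90.9 g
w = 90.9 / 156.9 * 100
w = 57.93 %


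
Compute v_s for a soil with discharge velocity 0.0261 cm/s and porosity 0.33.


Result: 0.07909 cm/s

Derivation:
Using v_s = v_d / n
v_s = 0.0261 / 0.33
v_s = 0.07909 cm/s


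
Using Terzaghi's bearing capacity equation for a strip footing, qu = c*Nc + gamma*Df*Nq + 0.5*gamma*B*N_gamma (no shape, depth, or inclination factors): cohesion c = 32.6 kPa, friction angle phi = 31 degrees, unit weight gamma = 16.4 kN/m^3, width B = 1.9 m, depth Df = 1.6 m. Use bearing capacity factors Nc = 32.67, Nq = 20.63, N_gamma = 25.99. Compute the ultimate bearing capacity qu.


Compute qu = c*Nc + gamma*Df*Nq + 0.5*gamma*B*N_gamma
Term 1: 32.6 * 32.67 = 1065.042
Term 2: 16.4 * 1.6 * 20.63 = 541.3312
Term 3: 0.5 * 16.4 * 1.9 * 25.99 = 404.9242
qu = 1065.042 + 541.3312 + 404.9242
qu = 2011.3 kPa


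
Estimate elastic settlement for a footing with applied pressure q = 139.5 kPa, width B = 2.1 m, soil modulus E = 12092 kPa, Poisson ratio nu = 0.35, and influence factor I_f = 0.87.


Using Se = q * B * (1 - nu^2) * I_f / E
1 - nu^2 = 1 - 0.35^2 = 0.8775
Se = 139.5 * 2.1 * 0.8775 * 0.87 / 12092
Se = 0.018495 m
Convert to mm: Se = 0.018495 * 1000 = 18.495 mm
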